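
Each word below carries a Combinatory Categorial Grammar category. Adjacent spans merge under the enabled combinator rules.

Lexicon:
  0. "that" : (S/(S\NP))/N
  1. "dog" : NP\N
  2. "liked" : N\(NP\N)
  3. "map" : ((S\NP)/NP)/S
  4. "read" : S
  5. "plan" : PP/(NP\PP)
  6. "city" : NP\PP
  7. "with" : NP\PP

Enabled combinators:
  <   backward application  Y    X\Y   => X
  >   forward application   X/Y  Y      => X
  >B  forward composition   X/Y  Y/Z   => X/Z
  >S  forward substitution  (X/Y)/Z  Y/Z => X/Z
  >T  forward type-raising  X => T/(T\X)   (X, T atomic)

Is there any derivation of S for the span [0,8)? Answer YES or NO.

YES

[0,8] S   >
  [0,3] S/(S\NP)   >
    [0,1] "that" : (S/(S\NP))/N
    [1,3] N   <
      [1,2] "dog" : NP\N
      [2,3] "liked" : N\(NP\N)
  [3,8] S\NP   >
    [3,5] (S\NP)/NP   >
      [3,4] "map" : ((S\NP)/NP)/S
      [4,5] "read" : S
    [5,8] NP   <
      [5,7] PP   >
        [5,6] "plan" : PP/(NP\PP)
        [6,7] "city" : NP\PP
      [7,8] "with" : NP\PP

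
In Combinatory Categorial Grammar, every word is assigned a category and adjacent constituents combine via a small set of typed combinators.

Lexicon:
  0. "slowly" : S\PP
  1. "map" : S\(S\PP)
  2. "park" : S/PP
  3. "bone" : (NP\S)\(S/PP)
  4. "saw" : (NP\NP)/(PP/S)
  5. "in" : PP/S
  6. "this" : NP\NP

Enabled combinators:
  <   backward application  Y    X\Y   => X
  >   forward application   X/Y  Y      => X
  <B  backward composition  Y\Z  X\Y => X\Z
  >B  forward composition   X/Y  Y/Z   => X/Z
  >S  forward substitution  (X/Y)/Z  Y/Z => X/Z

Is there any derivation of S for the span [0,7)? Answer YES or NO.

NO

S\PP S\(S\PP) S/PP (NP\S)\(S/PP) (NP\NP)/(PP/S) PP/S NP\NP
CKY chart[0,7] = {NP}; S ∉ chart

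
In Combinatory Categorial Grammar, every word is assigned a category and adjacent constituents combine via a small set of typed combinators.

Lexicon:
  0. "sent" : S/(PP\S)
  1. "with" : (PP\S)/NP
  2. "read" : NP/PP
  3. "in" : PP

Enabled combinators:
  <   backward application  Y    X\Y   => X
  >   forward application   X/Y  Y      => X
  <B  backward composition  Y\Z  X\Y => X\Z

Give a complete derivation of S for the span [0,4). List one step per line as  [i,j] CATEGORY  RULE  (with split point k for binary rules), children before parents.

[0,1] S/(PP\S)  lex  "sent"
[1,2] (PP\S)/NP  lex  "with"
[2,3] NP/PP  lex  "read"
[3,4] PP  lex  "in"
[2,4] NP  >  k=3
[1,4] PP\S  >  k=2
[0,4] S  >  k=1

[0,4] S   >
  [0,1] "sent" : S/(PP\S)
  [1,4] PP\S   >
    [1,2] "with" : (PP\S)/NP
    [2,4] NP   >
      [2,3] "read" : NP/PP
      [3,4] "in" : PP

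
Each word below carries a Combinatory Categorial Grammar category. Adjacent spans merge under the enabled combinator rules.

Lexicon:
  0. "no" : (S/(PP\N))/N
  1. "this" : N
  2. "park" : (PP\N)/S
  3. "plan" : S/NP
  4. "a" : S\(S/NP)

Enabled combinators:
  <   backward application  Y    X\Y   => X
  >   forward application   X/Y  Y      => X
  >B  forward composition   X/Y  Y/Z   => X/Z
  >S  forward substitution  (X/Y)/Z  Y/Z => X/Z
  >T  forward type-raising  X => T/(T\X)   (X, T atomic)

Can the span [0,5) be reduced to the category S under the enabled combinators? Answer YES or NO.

[0,5] S   >
  [0,2] S/(PP\N)   >
    [0,1] "no" : (S/(PP\N))/N
    [1,2] "this" : N
  [2,5] PP\N   >
    [2,3] "park" : (PP\N)/S
    [3,5] S   <
      [3,4] "plan" : S/NP
      [4,5] "a" : S\(S/NP)

YES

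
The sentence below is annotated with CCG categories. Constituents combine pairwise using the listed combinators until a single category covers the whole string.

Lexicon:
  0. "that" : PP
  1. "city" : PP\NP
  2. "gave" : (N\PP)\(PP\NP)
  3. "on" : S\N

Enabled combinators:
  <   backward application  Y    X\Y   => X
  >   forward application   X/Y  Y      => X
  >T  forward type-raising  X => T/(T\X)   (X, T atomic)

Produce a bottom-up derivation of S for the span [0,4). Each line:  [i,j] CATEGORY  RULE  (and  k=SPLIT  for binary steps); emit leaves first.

[0,4] S   <
  [0,3] N   >
    [0,1] N/(N\PP)   >T
      [0,1] "that" : PP
    [1,3] N\PP   <
      [1,2] "city" : PP\NP
      [2,3] "gave" : (N\PP)\(PP\NP)
  [3,4] "on" : S\N

[0,1] PP  lex  "that"
[0,1] N/(N\PP)  >T
[1,2] PP\NP  lex  "city"
[2,3] (N\PP)\(PP\NP)  lex  "gave"
[1,3] N\PP  <  k=2
[0,3] N  >  k=1
[3,4] S\N  lex  "on"
[0,4] S  <  k=3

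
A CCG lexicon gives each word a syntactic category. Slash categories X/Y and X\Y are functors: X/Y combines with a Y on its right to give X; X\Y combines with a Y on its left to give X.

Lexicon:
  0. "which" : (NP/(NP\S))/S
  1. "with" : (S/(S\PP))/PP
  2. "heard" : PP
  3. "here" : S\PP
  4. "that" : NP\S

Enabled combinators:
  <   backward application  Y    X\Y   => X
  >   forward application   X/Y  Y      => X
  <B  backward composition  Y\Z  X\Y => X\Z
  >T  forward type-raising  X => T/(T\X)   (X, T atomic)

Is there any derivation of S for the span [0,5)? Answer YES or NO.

NO

(NP/(NP\S))/S (S/(S\PP))/PP PP S\PP NP\S
CKY chart[0,5] = {N/(N\NP), NP, NP/(NP\NP), PP/(PP\NP), S/(S\NP)}; S ∉ chart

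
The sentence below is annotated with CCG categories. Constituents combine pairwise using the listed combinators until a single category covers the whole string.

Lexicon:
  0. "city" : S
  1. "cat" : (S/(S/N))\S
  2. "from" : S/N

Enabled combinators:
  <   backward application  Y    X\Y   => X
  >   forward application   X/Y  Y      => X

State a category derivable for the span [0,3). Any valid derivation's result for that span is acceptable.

S

[0,3] S   >
  [0,2] S/(S/N)   <
    [0,1] "city" : S
    [1,2] "cat" : (S/(S/N))\S
  [2,3] "from" : S/N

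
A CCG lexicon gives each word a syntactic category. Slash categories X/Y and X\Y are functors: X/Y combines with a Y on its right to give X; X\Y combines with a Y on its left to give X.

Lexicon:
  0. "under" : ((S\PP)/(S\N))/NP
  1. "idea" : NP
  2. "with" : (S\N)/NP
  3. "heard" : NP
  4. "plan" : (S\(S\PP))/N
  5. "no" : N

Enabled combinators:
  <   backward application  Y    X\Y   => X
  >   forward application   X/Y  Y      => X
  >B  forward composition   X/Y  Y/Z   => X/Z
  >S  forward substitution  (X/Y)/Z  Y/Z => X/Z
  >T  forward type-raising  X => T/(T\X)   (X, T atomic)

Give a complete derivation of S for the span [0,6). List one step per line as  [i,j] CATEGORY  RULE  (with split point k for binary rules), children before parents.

[0,1] ((S\PP)/(S\N))/NP  lex  "under"
[1,2] NP  lex  "idea"
[0,2] (S\PP)/(S\N)  >  k=1
[2,3] (S\N)/NP  lex  "with"
[3,4] NP  lex  "heard"
[2,4] S\N  >  k=3
[0,4] S\PP  >  k=2
[4,5] (S\(S\PP))/N  lex  "plan"
[5,6] N  lex  "no"
[4,6] S\(S\PP)  >  k=5
[0,6] S  <  k=4

[0,6] S   <
  [0,4] S\PP   >
    [0,2] (S\PP)/(S\N)   >
      [0,1] "under" : ((S\PP)/(S\N))/NP
      [1,2] "idea" : NP
    [2,4] S\N   >
      [2,3] "with" : (S\N)/NP
      [3,4] "heard" : NP
  [4,6] S\(S\PP)   >
    [4,5] "plan" : (S\(S\PP))/N
    [5,6] "no" : N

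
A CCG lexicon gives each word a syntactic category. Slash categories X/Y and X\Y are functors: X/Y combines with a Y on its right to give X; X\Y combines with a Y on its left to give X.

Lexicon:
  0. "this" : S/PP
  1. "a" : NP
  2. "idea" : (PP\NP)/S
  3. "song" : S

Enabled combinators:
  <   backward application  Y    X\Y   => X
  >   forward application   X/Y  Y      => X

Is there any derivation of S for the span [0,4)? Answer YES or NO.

[0,4] S   >
  [0,1] "this" : S/PP
  [1,4] PP   <
    [1,2] "a" : NP
    [2,4] PP\NP   >
      [2,3] "idea" : (PP\NP)/S
      [3,4] "song" : S

YES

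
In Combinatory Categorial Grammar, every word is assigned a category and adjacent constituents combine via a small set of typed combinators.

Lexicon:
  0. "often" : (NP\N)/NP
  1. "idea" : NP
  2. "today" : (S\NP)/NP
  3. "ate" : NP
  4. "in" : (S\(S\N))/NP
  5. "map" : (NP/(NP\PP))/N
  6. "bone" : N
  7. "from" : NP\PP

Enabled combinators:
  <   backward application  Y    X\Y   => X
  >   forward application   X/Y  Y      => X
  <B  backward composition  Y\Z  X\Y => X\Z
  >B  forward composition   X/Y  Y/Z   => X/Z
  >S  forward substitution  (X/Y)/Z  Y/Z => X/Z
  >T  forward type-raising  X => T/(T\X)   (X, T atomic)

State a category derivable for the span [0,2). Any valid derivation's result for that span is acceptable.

[0,8] S   <
  [0,4] S\N   <B
    [0,2] NP\N   >
      [0,1] "often" : (NP\N)/NP
      [1,2] "idea" : NP
    [2,4] S\NP   >
      [2,3] "today" : (S\NP)/NP
      [3,4] "ate" : NP
  [4,8] S\(S\N)   >
    [4,5] "in" : (S\(S\N))/NP
    [5,8] NP   >
      [5,7] NP/(NP\PP)   >
        [5,6] "map" : (NP/(NP\PP))/N
        [6,7] "bone" : N
      [7,8] "from" : NP\PP

NP\N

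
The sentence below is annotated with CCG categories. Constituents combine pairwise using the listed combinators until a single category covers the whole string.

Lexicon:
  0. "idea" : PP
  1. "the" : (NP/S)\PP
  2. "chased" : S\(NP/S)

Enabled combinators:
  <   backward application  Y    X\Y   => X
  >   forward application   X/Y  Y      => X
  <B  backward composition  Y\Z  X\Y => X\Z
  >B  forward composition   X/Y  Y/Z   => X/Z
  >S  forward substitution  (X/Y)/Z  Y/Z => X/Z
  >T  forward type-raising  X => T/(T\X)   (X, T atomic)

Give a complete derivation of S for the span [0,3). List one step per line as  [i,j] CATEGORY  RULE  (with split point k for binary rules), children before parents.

[0,1] PP  lex  "idea"
[1,2] (NP/S)\PP  lex  "the"
[2,3] S\(NP/S)  lex  "chased"
[1,3] S\PP  <B  k=2
[0,3] S  <  k=1

[0,3] S   <
  [0,1] "idea" : PP
  [1,3] S\PP   <B
    [1,2] "the" : (NP/S)\PP
    [2,3] "chased" : S\(NP/S)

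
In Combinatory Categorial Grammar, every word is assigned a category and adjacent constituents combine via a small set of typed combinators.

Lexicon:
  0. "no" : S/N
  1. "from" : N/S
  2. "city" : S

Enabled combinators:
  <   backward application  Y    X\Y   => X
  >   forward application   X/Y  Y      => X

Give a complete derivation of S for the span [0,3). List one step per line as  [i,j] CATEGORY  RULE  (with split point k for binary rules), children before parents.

[0,1] S/N  lex  "no"
[1,2] N/S  lex  "from"
[2,3] S  lex  "city"
[1,3] N  >  k=2
[0,3] S  >  k=1

[0,3] S   >
  [0,1] "no" : S/N
  [1,3] N   >
    [1,2] "from" : N/S
    [2,3] "city" : S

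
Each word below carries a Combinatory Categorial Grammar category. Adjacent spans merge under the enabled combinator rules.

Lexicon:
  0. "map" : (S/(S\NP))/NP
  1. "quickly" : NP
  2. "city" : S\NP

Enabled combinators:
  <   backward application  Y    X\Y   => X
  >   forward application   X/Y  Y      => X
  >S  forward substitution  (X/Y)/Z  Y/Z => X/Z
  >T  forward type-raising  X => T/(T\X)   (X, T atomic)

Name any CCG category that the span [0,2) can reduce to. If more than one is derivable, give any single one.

S/(S\NP)

[0,3] S   >
  [0,2] S/(S\NP)   >
    [0,1] "map" : (S/(S\NP))/NP
    [1,2] "quickly" : NP
  [2,3] "city" : S\NP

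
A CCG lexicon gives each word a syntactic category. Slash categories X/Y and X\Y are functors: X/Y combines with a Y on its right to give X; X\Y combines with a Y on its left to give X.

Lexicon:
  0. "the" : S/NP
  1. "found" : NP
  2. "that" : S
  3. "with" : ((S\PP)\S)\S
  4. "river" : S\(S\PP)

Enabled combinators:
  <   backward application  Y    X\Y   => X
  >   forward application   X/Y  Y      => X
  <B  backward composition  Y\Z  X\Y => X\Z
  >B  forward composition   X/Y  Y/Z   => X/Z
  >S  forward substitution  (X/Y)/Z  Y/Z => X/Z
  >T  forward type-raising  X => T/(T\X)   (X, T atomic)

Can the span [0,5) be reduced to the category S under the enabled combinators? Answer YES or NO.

YES

[0,5] S   <
  [0,4] S\PP   <
    [0,2] S   >
      [0,1] "the" : S/NP
      [1,2] "found" : NP
    [2,4] (S\PP)\S   <
      [2,3] "that" : S
      [3,4] "with" : ((S\PP)\S)\S
  [4,5] "river" : S\(S\PP)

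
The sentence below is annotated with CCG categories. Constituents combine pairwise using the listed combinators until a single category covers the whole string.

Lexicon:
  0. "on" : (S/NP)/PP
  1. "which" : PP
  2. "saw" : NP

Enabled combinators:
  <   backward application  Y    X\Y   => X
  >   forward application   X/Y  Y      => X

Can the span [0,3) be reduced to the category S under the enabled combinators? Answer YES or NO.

YES

[0,3] S   >
  [0,2] S/NP   >
    [0,1] "on" : (S/NP)/PP
    [1,2] "which" : PP
  [2,3] "saw" : NP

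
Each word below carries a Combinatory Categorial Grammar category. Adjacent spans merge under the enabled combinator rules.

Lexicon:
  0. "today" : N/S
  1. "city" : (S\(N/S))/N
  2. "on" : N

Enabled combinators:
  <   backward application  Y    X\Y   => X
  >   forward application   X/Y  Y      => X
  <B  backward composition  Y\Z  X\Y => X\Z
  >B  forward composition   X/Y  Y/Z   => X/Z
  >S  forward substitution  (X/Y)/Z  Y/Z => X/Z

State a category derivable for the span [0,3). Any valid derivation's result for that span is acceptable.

[0,3] S   <
  [0,1] "today" : N/S
  [1,3] S\(N/S)   >
    [1,2] "city" : (S\(N/S))/N
    [2,3] "on" : N

S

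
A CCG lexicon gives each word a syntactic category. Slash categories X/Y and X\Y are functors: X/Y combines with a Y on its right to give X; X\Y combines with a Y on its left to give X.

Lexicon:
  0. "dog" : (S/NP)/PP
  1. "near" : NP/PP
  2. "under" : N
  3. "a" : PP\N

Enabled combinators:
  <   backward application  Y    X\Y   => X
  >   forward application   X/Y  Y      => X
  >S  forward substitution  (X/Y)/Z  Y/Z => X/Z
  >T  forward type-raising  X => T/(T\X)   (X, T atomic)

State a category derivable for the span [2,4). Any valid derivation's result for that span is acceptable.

PP

[0,4] S   >
  [0,2] S/PP   >S
    [0,1] "dog" : (S/NP)/PP
    [1,2] "near" : NP/PP
  [2,4] PP   >
    [2,3] PP/(PP\N)   >T
      [2,3] "under" : N
    [3,4] "a" : PP\N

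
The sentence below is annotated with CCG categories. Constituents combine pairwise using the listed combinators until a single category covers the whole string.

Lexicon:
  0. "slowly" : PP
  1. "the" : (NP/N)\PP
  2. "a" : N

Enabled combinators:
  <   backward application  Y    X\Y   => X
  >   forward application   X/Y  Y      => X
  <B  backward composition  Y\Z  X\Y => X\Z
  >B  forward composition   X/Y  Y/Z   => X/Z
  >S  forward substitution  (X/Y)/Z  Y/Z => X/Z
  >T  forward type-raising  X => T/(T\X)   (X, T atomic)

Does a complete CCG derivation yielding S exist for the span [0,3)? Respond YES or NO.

NO

PP (NP/N)\PP N
CKY chart[0,3] = {N/(N\NP), NP, NP/(NP\NP), NP/(N\N), PP/(PP\NP), S/(S\NP)}; S ∉ chart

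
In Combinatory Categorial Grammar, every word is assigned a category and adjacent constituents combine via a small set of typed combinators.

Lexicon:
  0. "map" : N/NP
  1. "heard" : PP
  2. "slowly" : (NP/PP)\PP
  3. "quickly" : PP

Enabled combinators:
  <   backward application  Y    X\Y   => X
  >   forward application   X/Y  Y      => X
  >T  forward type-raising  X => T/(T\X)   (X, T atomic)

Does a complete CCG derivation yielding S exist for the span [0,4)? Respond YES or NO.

N/NP PP (NP/PP)\PP PP
CKY chart[0,4] = {N, N/(N\N), NP/(NP\N), PP/(PP\N), S/(S\N)}; S ∉ chart

NO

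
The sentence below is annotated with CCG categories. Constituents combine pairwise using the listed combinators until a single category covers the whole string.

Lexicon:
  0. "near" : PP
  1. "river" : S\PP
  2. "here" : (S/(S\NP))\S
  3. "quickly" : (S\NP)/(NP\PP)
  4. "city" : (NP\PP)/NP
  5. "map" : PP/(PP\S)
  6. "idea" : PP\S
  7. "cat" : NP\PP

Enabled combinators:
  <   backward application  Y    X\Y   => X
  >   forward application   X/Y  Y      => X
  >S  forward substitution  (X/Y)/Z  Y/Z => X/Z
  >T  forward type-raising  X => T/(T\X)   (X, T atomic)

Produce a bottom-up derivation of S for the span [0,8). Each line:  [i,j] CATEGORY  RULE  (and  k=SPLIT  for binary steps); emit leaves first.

[0,1] PP  lex  "near"
[1,2] S\PP  lex  "river"
[0,2] S  <  k=1
[2,3] (S/(S\NP))\S  lex  "here"
[0,3] S/(S\NP)  <  k=2
[3,4] (S\NP)/(NP\PP)  lex  "quickly"
[4,5] (NP\PP)/NP  lex  "city"
[5,6] PP/(PP\S)  lex  "map"
[6,7] PP\S  lex  "idea"
[5,7] PP  >  k=6
[7,8] NP\PP  lex  "cat"
[5,8] NP  <  k=7
[4,8] NP\PP  >  k=5
[3,8] S\NP  >  k=4
[0,8] S  >  k=3

[0,8] S   >
  [0,3] S/(S\NP)   <
    [0,2] S   <
      [0,1] "near" : PP
      [1,2] "river" : S\PP
    [2,3] "here" : (S/(S\NP))\S
  [3,8] S\NP   >
    [3,4] "quickly" : (S\NP)/(NP\PP)
    [4,8] NP\PP   >
      [4,5] "city" : (NP\PP)/NP
      [5,8] NP   <
        [5,7] PP   >
          [5,6] "map" : PP/(PP\S)
          [6,7] "idea" : PP\S
        [7,8] "cat" : NP\PP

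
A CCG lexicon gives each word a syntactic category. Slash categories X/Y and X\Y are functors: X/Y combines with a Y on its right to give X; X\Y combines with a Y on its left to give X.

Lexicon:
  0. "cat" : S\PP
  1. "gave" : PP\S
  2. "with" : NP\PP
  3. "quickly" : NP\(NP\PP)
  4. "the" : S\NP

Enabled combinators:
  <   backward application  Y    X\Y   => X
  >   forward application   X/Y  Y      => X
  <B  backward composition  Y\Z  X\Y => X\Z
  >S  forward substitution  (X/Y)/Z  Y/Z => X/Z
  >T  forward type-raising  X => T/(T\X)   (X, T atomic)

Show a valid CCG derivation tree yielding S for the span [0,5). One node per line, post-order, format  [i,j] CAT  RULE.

[0,5] S   <
  [0,4] NP   <
    [0,3] NP\PP   <B
      [0,2] PP\PP   <B
        [0,1] "cat" : S\PP
        [1,2] "gave" : PP\S
      [2,3] "with" : NP\PP
    [3,4] "quickly" : NP\(NP\PP)
  [4,5] "the" : S\NP

[0,1] S\PP  lex  "cat"
[1,2] PP\S  lex  "gave"
[0,2] PP\PP  <B  k=1
[2,3] NP\PP  lex  "with"
[0,3] NP\PP  <B  k=2
[3,4] NP\(NP\PP)  lex  "quickly"
[0,4] NP  <  k=3
[4,5] S\NP  lex  "the"
[0,5] S  <  k=4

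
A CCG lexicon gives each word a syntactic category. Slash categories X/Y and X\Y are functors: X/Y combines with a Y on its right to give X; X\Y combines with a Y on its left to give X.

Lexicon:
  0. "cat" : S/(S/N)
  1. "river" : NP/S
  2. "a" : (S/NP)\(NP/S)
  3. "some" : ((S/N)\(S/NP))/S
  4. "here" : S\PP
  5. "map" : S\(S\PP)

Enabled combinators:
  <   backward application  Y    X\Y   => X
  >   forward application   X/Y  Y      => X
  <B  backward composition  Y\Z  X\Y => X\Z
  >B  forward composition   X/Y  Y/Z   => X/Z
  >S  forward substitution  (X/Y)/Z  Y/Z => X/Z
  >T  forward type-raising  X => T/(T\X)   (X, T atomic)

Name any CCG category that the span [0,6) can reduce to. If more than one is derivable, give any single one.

S

[0,6] S   >
  [0,1] "cat" : S/(S/N)
  [1,6] S/N   <
    [1,3] S/NP   <
      [1,2] "river" : NP/S
      [2,3] "a" : (S/NP)\(NP/S)
    [3,6] (S/N)\(S/NP)   >
      [3,4] "some" : ((S/N)\(S/NP))/S
      [4,6] S   <
        [4,5] "here" : S\PP
        [5,6] "map" : S\(S\PP)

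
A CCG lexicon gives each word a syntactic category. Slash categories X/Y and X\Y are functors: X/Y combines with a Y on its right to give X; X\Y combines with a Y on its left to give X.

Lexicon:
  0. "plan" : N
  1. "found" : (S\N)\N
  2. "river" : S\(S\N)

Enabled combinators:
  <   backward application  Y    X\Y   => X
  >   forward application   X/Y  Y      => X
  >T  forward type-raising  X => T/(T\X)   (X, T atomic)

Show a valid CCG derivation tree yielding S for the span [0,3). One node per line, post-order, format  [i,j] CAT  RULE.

[0,1] N  lex  "plan"
[1,2] (S\N)\N  lex  "found"
[0,2] S\N  <  k=1
[2,3] S\(S\N)  lex  "river"
[0,3] S  <  k=2

[0,3] S   <
  [0,2] S\N   <
    [0,1] "plan" : N
    [1,2] "found" : (S\N)\N
  [2,3] "river" : S\(S\N)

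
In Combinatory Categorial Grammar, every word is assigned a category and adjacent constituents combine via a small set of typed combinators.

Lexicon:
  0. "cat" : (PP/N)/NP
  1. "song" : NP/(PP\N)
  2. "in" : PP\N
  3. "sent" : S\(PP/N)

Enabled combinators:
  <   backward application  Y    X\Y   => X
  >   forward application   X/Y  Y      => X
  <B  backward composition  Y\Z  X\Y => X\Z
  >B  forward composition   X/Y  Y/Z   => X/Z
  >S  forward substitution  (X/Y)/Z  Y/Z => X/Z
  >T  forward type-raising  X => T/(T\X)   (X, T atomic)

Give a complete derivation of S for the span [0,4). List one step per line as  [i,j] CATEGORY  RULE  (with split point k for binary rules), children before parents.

[0,1] (PP/N)/NP  lex  "cat"
[1,2] NP/(PP\N)  lex  "song"
[2,3] PP\N  lex  "in"
[1,3] NP  >  k=2
[0,3] PP/N  >  k=1
[3,4] S\(PP/N)  lex  "sent"
[0,4] S  <  k=3

[0,4] S   <
  [0,3] PP/N   >
    [0,1] "cat" : (PP/N)/NP
    [1,3] NP   >
      [1,2] "song" : NP/(PP\N)
      [2,3] "in" : PP\N
  [3,4] "sent" : S\(PP/N)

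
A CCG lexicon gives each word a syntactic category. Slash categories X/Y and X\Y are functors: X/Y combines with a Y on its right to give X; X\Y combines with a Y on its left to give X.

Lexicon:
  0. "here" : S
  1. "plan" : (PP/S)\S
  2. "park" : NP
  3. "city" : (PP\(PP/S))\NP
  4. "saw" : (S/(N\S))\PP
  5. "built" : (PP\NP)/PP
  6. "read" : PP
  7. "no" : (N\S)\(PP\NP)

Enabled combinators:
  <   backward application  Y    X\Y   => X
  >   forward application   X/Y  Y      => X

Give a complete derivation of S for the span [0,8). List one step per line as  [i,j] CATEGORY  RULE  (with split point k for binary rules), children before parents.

[0,8] S   >
  [0,5] S/(N\S)   <
    [0,4] PP   <
      [0,2] PP/S   <
        [0,1] "here" : S
        [1,2] "plan" : (PP/S)\S
      [2,4] PP\(PP/S)   <
        [2,3] "park" : NP
        [3,4] "city" : (PP\(PP/S))\NP
    [4,5] "saw" : (S/(N\S))\PP
  [5,8] N\S   <
    [5,7] PP\NP   >
      [5,6] "built" : (PP\NP)/PP
      [6,7] "read" : PP
    [7,8] "no" : (N\S)\(PP\NP)

[0,1] S  lex  "here"
[1,2] (PP/S)\S  lex  "plan"
[0,2] PP/S  <  k=1
[2,3] NP  lex  "park"
[3,4] (PP\(PP/S))\NP  lex  "city"
[2,4] PP\(PP/S)  <  k=3
[0,4] PP  <  k=2
[4,5] (S/(N\S))\PP  lex  "saw"
[0,5] S/(N\S)  <  k=4
[5,6] (PP\NP)/PP  lex  "built"
[6,7] PP  lex  "read"
[5,7] PP\NP  >  k=6
[7,8] (N\S)\(PP\NP)  lex  "no"
[5,8] N\S  <  k=7
[0,8] S  >  k=5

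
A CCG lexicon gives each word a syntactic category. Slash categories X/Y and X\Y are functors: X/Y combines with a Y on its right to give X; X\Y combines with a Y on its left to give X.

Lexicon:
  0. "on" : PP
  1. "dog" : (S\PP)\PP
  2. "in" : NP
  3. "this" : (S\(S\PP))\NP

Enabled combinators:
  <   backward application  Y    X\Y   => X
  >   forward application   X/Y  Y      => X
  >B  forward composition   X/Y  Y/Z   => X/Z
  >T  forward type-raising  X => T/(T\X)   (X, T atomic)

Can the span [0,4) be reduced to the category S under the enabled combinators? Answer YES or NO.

YES

[0,4] S   <
  [0,2] S\PP   <
    [0,1] "on" : PP
    [1,2] "dog" : (S\PP)\PP
  [2,4] S\(S\PP)   <
    [2,3] "in" : NP
    [3,4] "this" : (S\(S\PP))\NP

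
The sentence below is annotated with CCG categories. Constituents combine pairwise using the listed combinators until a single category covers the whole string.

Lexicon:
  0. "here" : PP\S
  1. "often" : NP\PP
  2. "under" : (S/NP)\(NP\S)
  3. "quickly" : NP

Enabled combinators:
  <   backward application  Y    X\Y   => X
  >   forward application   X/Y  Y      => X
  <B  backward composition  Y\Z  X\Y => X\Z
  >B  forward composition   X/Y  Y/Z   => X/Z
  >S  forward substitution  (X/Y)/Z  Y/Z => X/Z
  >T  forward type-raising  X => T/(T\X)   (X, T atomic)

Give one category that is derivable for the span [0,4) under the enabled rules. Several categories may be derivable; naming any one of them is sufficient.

S

[0,4] S   >
  [0,3] S/NP   <
    [0,2] NP\S   <B
      [0,1] "here" : PP\S
      [1,2] "often" : NP\PP
    [2,3] "under" : (S/NP)\(NP\S)
  [3,4] "quickly" : NP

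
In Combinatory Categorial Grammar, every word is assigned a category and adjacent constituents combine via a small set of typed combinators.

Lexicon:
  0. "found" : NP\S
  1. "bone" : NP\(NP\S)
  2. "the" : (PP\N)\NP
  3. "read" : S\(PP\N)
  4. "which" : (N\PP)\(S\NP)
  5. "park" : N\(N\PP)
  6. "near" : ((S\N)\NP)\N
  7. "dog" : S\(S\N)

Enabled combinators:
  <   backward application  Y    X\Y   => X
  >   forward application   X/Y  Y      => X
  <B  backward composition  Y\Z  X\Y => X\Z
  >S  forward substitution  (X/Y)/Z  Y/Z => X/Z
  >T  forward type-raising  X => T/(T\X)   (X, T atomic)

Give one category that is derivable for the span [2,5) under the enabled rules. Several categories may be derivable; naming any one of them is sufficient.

N\PP

[0,8] S   <
  [0,7] S\N   <
    [0,2] NP   <
      [0,1] "found" : NP\S
      [1,2] "bone" : NP\(NP\S)
    [2,7] (S\N)\NP   <
      [2,6] N   <
        [2,5] N\PP   <
          [2,4] S\NP   <B
            [2,3] "the" : (PP\N)\NP
            [3,4] "read" : S\(PP\N)
          [4,5] "which" : (N\PP)\(S\NP)
        [5,6] "park" : N\(N\PP)
      [6,7] "near" : ((S\N)\NP)\N
  [7,8] "dog" : S\(S\N)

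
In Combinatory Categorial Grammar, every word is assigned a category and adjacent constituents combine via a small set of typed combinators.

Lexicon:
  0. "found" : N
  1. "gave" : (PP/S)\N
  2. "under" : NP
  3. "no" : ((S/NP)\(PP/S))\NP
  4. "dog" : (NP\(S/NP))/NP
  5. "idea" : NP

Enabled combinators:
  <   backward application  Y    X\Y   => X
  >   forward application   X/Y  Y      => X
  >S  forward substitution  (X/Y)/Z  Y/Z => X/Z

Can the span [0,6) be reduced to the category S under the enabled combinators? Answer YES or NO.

NO

N (PP/S)\N NP ((S/NP)\(PP/S))\NP (NP\(S/NP))/NP NP
CKY chart[0,6] = {NP}; S ∉ chart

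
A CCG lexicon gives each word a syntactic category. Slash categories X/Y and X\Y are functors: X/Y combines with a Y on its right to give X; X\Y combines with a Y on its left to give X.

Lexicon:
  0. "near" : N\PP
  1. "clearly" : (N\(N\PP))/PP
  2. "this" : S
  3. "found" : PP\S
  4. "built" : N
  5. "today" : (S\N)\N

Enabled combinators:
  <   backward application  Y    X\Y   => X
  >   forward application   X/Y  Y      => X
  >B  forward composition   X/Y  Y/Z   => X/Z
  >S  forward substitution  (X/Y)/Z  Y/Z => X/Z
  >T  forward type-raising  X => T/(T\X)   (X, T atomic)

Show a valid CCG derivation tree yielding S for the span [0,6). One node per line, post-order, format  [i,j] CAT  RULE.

[0,1] N\PP  lex  "near"
[1,2] (N\(N\PP))/PP  lex  "clearly"
[2,3] S  lex  "this"
[3,4] PP\S  lex  "found"
[2,4] PP  <  k=3
[1,4] N\(N\PP)  >  k=2
[0,4] N  <  k=1
[4,5] N  lex  "built"
[5,6] (S\N)\N  lex  "today"
[4,6] S\N  <  k=5
[0,6] S  <  k=4

[0,6] S   <
  [0,4] N   <
    [0,1] "near" : N\PP
    [1,4] N\(N\PP)   >
      [1,2] "clearly" : (N\(N\PP))/PP
      [2,4] PP   <
        [2,3] "this" : S
        [3,4] "found" : PP\S
  [4,6] S\N   <
    [4,5] "built" : N
    [5,6] "today" : (S\N)\N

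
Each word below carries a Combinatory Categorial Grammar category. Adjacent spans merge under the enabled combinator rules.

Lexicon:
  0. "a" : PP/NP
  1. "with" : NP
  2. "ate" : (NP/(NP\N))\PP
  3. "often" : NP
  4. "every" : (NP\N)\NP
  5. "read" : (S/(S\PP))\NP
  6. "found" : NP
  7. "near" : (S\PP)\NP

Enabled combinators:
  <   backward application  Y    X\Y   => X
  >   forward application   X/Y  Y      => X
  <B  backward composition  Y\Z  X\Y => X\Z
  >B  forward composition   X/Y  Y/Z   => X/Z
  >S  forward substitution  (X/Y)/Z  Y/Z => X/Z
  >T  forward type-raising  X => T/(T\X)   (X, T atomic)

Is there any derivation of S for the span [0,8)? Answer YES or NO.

YES

[0,8] S   >
  [0,6] S/(S\PP)   <
    [0,5] NP   >
      [0,3] NP/(NP\N)   <
        [0,2] PP   >
          [0,1] "a" : PP/NP
          [1,2] "with" : NP
        [2,3] "ate" : (NP/(NP\N))\PP
      [3,5] NP\N   <
        [3,4] "often" : NP
        [4,5] "every" : (NP\N)\NP
    [5,6] "read" : (S/(S\PP))\NP
  [6,8] S\PP   <
    [6,7] "found" : NP
    [7,8] "near" : (S\PP)\NP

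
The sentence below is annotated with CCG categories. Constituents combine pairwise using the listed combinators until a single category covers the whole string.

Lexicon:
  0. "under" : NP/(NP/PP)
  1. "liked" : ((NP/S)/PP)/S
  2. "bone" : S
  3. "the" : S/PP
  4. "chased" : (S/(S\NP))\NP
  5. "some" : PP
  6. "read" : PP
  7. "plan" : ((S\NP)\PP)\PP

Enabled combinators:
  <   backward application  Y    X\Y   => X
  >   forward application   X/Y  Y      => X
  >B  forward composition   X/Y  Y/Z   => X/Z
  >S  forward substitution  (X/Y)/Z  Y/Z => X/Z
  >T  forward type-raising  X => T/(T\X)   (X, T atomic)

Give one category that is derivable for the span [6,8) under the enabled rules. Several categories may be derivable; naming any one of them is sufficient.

[0,8] S   >
  [0,5] S/(S\NP)   <
    [0,4] NP   >
      [0,1] "under" : NP/(NP/PP)
      [1,4] NP/PP   >S
        [1,3] (NP/S)/PP   >
          [1,2] "liked" : ((NP/S)/PP)/S
          [2,3] "bone" : S
        [3,4] "the" : S/PP
    [4,5] "chased" : (S/(S\NP))\NP
  [5,8] S\NP   <
    [5,6] "some" : PP
    [6,8] (S\NP)\PP   <
      [6,7] "read" : PP
      [7,8] "plan" : ((S\NP)\PP)\PP

(S\NP)\PP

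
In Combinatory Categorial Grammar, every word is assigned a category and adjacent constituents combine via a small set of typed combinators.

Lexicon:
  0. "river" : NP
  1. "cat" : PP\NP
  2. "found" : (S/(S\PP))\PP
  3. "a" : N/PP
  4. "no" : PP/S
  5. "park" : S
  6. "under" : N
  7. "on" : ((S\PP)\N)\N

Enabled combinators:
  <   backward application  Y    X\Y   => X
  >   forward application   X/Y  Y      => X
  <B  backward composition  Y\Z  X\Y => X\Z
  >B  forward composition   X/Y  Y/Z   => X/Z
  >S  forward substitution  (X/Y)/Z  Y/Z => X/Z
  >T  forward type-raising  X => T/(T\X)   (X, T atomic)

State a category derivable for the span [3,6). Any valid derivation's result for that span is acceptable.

N

[0,8] S   >
  [0,3] S/(S\PP)   <
    [0,2] PP   >
      [0,1] PP/(PP\NP)   >T
        [0,1] "river" : NP
      [1,2] "cat" : PP\NP
    [2,3] "found" : (S/(S\PP))\PP
  [3,8] S\PP   <
    [3,6] N   >
      [3,4] "a" : N/PP
      [4,6] PP   >
        [4,5] "no" : PP/S
        [5,6] "park" : S
    [6,8] (S\PP)\N   <
      [6,7] "under" : N
      [7,8] "on" : ((S\PP)\N)\N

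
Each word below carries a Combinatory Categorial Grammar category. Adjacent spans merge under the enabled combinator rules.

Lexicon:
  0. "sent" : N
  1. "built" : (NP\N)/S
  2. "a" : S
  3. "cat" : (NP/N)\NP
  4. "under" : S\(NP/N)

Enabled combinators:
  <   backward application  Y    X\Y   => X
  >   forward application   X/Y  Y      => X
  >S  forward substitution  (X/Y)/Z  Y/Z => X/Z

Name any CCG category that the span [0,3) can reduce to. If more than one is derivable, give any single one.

[0,5] S   <
  [0,4] NP/N   <
    [0,3] NP   <
      [0,1] "sent" : N
      [1,3] NP\N   >
        [1,2] "built" : (NP\N)/S
        [2,3] "a" : S
    [3,4] "cat" : (NP/N)\NP
  [4,5] "under" : S\(NP/N)

NP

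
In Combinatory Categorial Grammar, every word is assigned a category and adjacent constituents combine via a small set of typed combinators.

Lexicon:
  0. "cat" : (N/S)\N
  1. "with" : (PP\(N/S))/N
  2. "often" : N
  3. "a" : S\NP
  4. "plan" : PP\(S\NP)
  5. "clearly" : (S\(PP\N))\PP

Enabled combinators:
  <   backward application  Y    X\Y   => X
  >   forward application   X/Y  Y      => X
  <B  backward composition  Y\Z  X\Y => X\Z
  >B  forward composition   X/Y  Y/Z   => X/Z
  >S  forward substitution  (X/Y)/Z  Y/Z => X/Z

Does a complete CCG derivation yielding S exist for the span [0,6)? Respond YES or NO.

YES

[0,6] S   <
  [0,3] PP\N   <B
    [0,1] "cat" : (N/S)\N
    [1,3] PP\(N/S)   >
      [1,2] "with" : (PP\(N/S))/N
      [2,3] "often" : N
  [3,6] S\(PP\N)   <
    [3,5] PP   <
      [3,4] "a" : S\NP
      [4,5] "plan" : PP\(S\NP)
    [5,6] "clearly" : (S\(PP\N))\PP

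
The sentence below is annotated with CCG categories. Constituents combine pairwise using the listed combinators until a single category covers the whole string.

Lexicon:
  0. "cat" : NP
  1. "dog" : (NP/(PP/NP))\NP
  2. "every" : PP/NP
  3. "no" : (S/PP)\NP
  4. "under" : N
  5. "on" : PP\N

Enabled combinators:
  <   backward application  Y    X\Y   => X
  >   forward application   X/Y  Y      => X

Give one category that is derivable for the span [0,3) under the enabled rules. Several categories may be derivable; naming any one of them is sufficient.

NP

[0,6] S   >
  [0,4] S/PP   <
    [0,3] NP   >
      [0,2] NP/(PP/NP)   <
        [0,1] "cat" : NP
        [1,2] "dog" : (NP/(PP/NP))\NP
      [2,3] "every" : PP/NP
    [3,4] "no" : (S/PP)\NP
  [4,6] PP   <
    [4,5] "under" : N
    [5,6] "on" : PP\N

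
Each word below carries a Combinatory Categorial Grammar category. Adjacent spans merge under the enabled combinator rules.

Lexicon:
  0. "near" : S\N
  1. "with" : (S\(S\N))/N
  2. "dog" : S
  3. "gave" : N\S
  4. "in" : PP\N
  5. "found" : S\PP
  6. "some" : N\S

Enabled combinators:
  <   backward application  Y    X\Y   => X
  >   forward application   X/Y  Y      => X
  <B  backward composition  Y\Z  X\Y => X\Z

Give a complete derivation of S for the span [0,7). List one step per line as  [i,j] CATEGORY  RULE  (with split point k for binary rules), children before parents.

[0,7] S   <
  [0,1] "near" : S\N
  [1,7] S\(S\N)   >
    [1,2] "with" : (S\(S\N))/N
    [2,7] N   <
      [2,6] S   <
        [2,4] N   <
          [2,3] "dog" : S
          [3,4] "gave" : N\S
        [4,6] S\N   <B
          [4,5] "in" : PP\N
          [5,6] "found" : S\PP
      [6,7] "some" : N\S

[0,1] S\N  lex  "near"
[1,2] (S\(S\N))/N  lex  "with"
[2,3] S  lex  "dog"
[3,4] N\S  lex  "gave"
[2,4] N  <  k=3
[4,5] PP\N  lex  "in"
[5,6] S\PP  lex  "found"
[4,6] S\N  <B  k=5
[2,6] S  <  k=4
[6,7] N\S  lex  "some"
[2,7] N  <  k=6
[1,7] S\(S\N)  >  k=2
[0,7] S  <  k=1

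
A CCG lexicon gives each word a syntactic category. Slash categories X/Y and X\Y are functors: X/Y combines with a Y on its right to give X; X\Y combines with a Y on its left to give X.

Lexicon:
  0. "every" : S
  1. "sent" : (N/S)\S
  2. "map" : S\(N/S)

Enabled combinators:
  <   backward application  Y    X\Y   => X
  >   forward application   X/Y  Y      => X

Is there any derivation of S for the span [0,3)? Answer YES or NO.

YES

[0,3] S   <
  [0,2] N/S   <
    [0,1] "every" : S
    [1,2] "sent" : (N/S)\S
  [2,3] "map" : S\(N/S)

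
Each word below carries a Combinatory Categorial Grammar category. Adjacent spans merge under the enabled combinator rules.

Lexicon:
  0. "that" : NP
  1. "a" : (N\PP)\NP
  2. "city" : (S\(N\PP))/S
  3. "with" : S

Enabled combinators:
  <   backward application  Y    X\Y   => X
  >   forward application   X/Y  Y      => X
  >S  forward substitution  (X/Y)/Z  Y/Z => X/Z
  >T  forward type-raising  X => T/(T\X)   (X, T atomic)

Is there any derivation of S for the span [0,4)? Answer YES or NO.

[0,4] S   <
  [0,2] N\PP   <
    [0,1] "that" : NP
    [1,2] "a" : (N\PP)\NP
  [2,4] S\(N\PP)   >
    [2,3] "city" : (S\(N\PP))/S
    [3,4] "with" : S

YES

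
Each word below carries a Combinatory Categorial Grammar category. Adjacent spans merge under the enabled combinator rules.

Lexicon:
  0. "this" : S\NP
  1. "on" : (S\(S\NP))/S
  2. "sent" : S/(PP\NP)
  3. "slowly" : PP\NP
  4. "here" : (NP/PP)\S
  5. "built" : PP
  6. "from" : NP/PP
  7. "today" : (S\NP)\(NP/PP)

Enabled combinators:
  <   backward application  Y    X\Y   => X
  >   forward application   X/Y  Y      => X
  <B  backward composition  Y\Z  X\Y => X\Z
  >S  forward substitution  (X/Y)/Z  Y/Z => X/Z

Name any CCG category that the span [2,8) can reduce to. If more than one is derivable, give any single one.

[0,8] S   <
  [0,1] "this" : S\NP
  [1,8] S\(S\NP)   >
    [1,2] "on" : (S\(S\NP))/S
    [2,8] S   <
      [2,6] NP   >
        [2,5] NP/PP   <
          [2,4] S   >
            [2,3] "sent" : S/(PP\NP)
            [3,4] "slowly" : PP\NP
          [4,5] "here" : (NP/PP)\S
        [5,6] "built" : PP
      [6,8] S\NP   <
        [6,7] "from" : NP/PP
        [7,8] "today" : (S\NP)\(NP/PP)

S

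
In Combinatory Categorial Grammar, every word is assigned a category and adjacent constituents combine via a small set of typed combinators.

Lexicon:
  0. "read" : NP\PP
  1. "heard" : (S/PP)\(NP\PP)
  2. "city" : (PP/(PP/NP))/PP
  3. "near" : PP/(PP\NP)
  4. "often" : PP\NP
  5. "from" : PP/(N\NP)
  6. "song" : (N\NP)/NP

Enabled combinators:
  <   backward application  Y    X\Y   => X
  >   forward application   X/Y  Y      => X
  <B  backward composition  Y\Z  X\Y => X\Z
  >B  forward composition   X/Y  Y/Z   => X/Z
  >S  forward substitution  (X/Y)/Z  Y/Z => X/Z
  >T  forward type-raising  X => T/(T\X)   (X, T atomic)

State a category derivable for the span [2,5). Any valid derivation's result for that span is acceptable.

PP/(PP/NP)

[0,7] S   >
  [0,2] S/PP   <
    [0,1] "read" : NP\PP
    [1,2] "heard" : (S/PP)\(NP\PP)
  [2,7] PP   >
    [2,5] PP/(PP/NP)   >
      [2,3] "city" : (PP/(PP/NP))/PP
      [3,5] PP   >
        [3,4] "near" : PP/(PP\NP)
        [4,5] "often" : PP\NP
    [5,7] PP/NP   >B
      [5,6] "from" : PP/(N\NP)
      [6,7] "song" : (N\NP)/NP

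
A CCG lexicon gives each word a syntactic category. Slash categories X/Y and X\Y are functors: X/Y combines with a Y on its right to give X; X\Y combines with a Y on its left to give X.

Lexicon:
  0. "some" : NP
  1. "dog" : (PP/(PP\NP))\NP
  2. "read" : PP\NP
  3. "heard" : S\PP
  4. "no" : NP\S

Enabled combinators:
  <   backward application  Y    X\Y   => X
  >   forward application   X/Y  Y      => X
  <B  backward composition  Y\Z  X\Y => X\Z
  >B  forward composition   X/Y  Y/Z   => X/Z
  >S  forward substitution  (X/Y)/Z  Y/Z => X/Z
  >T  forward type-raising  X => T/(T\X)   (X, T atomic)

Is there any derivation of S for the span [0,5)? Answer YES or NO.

NO

NP (PP/(PP\NP))\NP PP\NP S\PP NP\S
CKY chart[0,5] = {N/(N\NP), NP, NP/(NP\NP), PP/(PP\NP), S/(S\NP)}; S ∉ chart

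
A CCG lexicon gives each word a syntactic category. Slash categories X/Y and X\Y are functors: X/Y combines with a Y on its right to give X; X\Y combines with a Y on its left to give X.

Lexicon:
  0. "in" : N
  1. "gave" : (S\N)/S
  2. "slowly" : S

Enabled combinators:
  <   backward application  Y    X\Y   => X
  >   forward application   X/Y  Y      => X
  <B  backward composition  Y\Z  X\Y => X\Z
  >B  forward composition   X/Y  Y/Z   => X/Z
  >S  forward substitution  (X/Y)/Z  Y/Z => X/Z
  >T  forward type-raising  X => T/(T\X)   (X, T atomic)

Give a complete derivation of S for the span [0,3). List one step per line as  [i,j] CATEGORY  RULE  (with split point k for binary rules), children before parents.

[0,1] N  lex  "in"
[1,2] (S\N)/S  lex  "gave"
[2,3] S  lex  "slowly"
[1,3] S\N  >  k=2
[0,3] S  <  k=1

[0,3] S   <
  [0,1] "in" : N
  [1,3] S\N   >
    [1,2] "gave" : (S\N)/S
    [2,3] "slowly" : S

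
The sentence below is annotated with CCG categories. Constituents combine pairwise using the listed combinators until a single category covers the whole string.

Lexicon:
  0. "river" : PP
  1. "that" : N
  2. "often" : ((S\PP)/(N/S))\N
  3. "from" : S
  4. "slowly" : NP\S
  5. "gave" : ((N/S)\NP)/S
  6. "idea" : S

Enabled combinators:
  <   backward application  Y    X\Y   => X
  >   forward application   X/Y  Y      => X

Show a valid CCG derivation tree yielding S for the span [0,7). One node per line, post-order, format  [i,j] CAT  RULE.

[0,1] PP  lex  "river"
[1,2] N  lex  "that"
[2,3] ((S\PP)/(N/S))\N  lex  "often"
[1,3] (S\PP)/(N/S)  <  k=2
[3,4] S  lex  "from"
[4,5] NP\S  lex  "slowly"
[3,5] NP  <  k=4
[5,6] ((N/S)\NP)/S  lex  "gave"
[6,7] S  lex  "idea"
[5,7] (N/S)\NP  >  k=6
[3,7] N/S  <  k=5
[1,7] S\PP  >  k=3
[0,7] S  <  k=1

[0,7] S   <
  [0,1] "river" : PP
  [1,7] S\PP   >
    [1,3] (S\PP)/(N/S)   <
      [1,2] "that" : N
      [2,3] "often" : ((S\PP)/(N/S))\N
    [3,7] N/S   <
      [3,5] NP   <
        [3,4] "from" : S
        [4,5] "slowly" : NP\S
      [5,7] (N/S)\NP   >
        [5,6] "gave" : ((N/S)\NP)/S
        [6,7] "idea" : S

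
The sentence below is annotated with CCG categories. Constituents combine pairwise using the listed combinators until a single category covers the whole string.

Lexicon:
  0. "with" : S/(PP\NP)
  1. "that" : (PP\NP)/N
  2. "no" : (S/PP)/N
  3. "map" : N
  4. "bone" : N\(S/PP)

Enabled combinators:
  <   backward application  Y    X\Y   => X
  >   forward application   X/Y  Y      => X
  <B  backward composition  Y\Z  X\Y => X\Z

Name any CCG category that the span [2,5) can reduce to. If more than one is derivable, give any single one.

N

[0,5] S   >
  [0,1] "with" : S/(PP\NP)
  [1,5] PP\NP   >
    [1,2] "that" : (PP\NP)/N
    [2,5] N   <
      [2,4] S/PP   >
        [2,3] "no" : (S/PP)/N
        [3,4] "map" : N
      [4,5] "bone" : N\(S/PP)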